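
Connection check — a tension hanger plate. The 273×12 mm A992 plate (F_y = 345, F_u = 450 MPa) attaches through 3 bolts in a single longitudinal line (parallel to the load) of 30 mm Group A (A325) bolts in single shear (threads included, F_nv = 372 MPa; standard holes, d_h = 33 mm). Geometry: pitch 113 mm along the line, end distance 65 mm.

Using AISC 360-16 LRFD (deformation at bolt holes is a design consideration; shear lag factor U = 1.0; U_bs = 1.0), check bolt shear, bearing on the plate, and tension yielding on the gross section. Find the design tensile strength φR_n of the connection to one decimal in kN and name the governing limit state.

Bolt shear: A_b = π(30)²/4 = 706.86 mm². φR_n = 0.75 × 372 × 706.86 × 3 × 1 = 591.6 kN.
Bearing (12 mm plate, F_u = 450 MPa): end bolts L_c = 65 − 33/2 = 48.5, R_n = min(1.2×48.5×12×450, 2.4×30×12×450) = 314.28 kN/bolt; interior L_c = 113 − 33 = 80, R_n = 388.8 kN/bolt. φR_n = 0.75 × (1×314.28 + 2×388.8) = 818.9 kN.
Tension yield (gross): A_g = 273×12 = 3276 mm². φR_n = 0.90 × 345 × 3276 = 1017.2 kN.
Governing: min(591.6, 818.9, 1017.2) = 591.6 kN → bolt shear.

591.6 kN (bolt shear governs)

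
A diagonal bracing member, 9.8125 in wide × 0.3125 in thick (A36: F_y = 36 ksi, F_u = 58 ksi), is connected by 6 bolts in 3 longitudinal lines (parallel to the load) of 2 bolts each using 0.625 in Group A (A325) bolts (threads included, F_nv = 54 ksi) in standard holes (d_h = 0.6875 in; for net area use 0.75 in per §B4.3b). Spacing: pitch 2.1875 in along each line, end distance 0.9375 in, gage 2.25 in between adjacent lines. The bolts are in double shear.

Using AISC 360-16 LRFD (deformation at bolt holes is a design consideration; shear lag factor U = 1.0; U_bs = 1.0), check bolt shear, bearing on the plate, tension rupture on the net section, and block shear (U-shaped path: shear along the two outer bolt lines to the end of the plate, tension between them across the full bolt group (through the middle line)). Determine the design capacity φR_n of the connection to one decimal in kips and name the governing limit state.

72.4 kips (block shear governs)

Bolt shear: A_b = π(0.625)²/4 = 0.3068 in². φR_n = 0.75 × 54 × 0.3068 × 6 × 2 = 149.1 kips.
Bearing (0.3125 in plate, F_u = 58 ksi): end bolts L_c = 0.9375 − 0.6875/2 = 0.59375, R_n = min(1.2×0.59375×0.3125×58, 2.4×0.625×0.3125×58) = 12.914 kips/bolt; interior L_c = 2.1875 − 0.6875 = 1.5, R_n = 27.188 kips/bolt. φR_n = 0.75 × (3×12.914 + 3×27.188) = 90.2 kips.
Tension rupture (net): A_n = (9.8125 − 3×0.75)×0.3125 = 2.3633 in² (U = 1.0, A_e = A_n). φR_n = 0.75 × 58 × 2.3633 = 102.8 kips.
Block shear: shear path 2×[0.9375+1×2.1875] = 2×3.125 in, A_gv = 1.9531, A_nv = 2×(3.125 − 1.5×0.75)×0.3125 = 1.25 in²; tension across gage: (4.5 − 2×0.75)×0.3125 = 0.9375 in². R_n = min(0.6×58×1.25, 0.6×36×1.9531) + 1.0×58×0.9375 = min(43.5, 42.187) + 54.375 = 96.562 kips. φR_n = 0.75 × 96.562 = 72.4 kips.
Governing: min(149.1, 90.2, 102.8, 72.4) = 72.4 kips → block shear.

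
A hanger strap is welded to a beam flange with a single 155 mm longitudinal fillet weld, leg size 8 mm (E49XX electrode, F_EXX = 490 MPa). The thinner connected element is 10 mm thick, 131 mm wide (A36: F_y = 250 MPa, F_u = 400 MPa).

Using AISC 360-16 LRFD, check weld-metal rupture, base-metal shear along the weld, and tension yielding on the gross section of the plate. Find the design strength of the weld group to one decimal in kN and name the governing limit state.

Weld metal: throat = 0.707×8 = 5.656 mm, L = 155 mm. φR_n = 0.75 × 0.6 × 490 × 5.656 × 155 = 193.3 kN.
Base metal shear (10 mm plate): yield φR_n = 1.0×0.6×250×10×155 = 232.5 kN; rupture φR_n = 0.75×0.6×400×10×155 = 279.0 kN; take 232.5 kN (yield).
Tension yield (gross): A_g = 131×10 = 1310 mm². φR_n = 0.90 × 250 × 1310 = 294.8 kN.
Governing: min(193.3, 232.5, 294.8) = 193.3 kN → weld metal.

193.3 kN (weld metal governs)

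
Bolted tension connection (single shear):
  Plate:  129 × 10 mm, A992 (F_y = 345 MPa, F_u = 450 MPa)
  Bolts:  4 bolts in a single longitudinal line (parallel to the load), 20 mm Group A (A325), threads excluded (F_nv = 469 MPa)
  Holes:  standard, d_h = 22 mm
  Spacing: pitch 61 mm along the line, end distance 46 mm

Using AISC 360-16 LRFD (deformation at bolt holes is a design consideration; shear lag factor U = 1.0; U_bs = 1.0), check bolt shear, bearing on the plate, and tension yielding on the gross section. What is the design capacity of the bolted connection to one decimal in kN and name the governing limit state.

400.5 kN (gross-section yield governs)

Bolt shear: A_b = π(20)²/4 = 314.16 mm². φR_n = 0.75 × 469 × 314.16 × 4 × 1 = 442.0 kN.
Bearing (10 mm plate, F_u = 450 MPa): end bolts L_c = 46 − 22/2 = 35, R_n = min(1.2×35×10×450, 2.4×20×10×450) = 189 kN/bolt; interior L_c = 61 − 22 = 39, R_n = 210.6 kN/bolt. φR_n = 0.75 × (1×189 + 3×210.6) = 615.6 kN.
Tension yield (gross): A_g = 129×10 = 1290 mm². φR_n = 0.90 × 345 × 1290 = 400.5 kN.
Governing: min(442.0, 615.6, 400.5) = 400.5 kN → gross-section yield.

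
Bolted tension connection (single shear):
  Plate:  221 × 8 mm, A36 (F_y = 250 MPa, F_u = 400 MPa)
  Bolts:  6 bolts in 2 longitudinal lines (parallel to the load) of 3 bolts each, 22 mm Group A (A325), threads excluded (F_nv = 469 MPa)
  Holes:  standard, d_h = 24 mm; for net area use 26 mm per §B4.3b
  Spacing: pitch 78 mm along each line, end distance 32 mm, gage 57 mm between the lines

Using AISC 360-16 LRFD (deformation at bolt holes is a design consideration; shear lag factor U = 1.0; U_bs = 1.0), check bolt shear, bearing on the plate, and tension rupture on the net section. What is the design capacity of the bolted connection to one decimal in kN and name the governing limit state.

Bolt shear: A_b = π(22)²/4 = 380.13 mm². φR_n = 0.75 × 469 × 380.13 × 6 × 1 = 802.3 kN.
Bearing (8 mm plate, F_u = 400 MPa): end bolts L_c = 32 − 24/2 = 20, R_n = min(1.2×20×8×400, 2.4×22×8×400) = 76.8 kN/bolt; interior L_c = 78 − 24 = 54, R_n = 168.96 kN/bolt. φR_n = 0.75 × (2×76.8 + 4×168.96) = 622.1 kN.
Tension rupture (net): A_n = (221 − 2×26)×8 = 1352 mm² (U = 1.0, A_e = A_n). φR_n = 0.75 × 400 × 1352 = 405.6 kN.
Governing: min(802.3, 622.1, 405.6) = 405.6 kN → net-section rupture.

405.6 kN (net-section rupture governs)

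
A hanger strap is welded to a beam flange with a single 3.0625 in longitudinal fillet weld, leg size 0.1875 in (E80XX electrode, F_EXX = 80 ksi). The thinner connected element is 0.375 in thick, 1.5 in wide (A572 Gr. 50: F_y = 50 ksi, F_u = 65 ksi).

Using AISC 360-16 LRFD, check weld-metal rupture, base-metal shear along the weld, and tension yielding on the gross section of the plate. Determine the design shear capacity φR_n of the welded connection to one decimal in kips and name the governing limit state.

Weld metal: throat = 0.707×0.1875 = 0.13256 in, L = 3.0625 in. φR_n = 0.75 × 0.6 × 80 × 0.13256 × 3.0625 = 14.6 kips.
Base metal shear (0.375 in plate): yield φR_n = 1.0×0.6×50×0.375×3.0625 = 34.5 kips; rupture φR_n = 0.75×0.6×65×0.375×3.0625 = 33.6 kips; take 33.6 kips (rupture).
Tension yield (gross): A_g = 1.5×0.375 = 0.5625 in². φR_n = 0.90 × 50 × 0.5625 = 25.3 kips.
Governing: min(14.6, 33.6, 25.3) = 14.6 kips → weld metal.

14.6 kips (weld metal governs)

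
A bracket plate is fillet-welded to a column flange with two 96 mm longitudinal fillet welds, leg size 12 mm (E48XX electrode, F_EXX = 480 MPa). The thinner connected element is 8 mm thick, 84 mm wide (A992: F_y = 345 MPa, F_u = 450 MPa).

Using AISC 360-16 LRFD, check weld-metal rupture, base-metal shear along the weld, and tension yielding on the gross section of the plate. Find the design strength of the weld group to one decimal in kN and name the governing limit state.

Weld metal: throat = 0.707×12 = 8.484 mm, L = 2×96 = 192 mm. φR_n = 0.75 × 0.6 × 480 × 8.484 × 192 = 351.8 kN.
Base metal shear (8 mm plate): yield φR_n = 1.0×0.6×345×8×192 = 318.0 kN; rupture φR_n = 0.75×0.6×450×8×192 = 311.0 kN; take 311.0 kN (rupture).
Tension yield (gross): A_g = 84×8 = 672 mm². φR_n = 0.90 × 345 × 672 = 208.7 kN.
Governing: min(351.8, 311.0, 208.7) = 208.7 kN → gross-section yield.

208.7 kN (gross-section yield governs)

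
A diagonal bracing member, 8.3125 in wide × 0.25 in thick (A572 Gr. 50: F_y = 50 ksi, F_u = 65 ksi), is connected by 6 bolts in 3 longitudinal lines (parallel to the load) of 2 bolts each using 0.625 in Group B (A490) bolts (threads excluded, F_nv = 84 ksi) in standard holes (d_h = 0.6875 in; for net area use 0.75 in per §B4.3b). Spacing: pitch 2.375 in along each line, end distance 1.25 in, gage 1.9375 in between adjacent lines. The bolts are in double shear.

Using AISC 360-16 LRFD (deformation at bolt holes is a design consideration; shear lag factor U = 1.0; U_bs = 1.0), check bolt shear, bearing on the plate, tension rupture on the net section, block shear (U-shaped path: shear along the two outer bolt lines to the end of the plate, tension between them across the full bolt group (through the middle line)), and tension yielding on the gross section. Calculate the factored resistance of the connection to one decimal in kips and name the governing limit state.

65.5 kips (block shear governs)

Bolt shear: A_b = π(0.625)²/4 = 0.3068 in². φR_n = 0.75 × 84 × 0.3068 × 6 × 2 = 231.9 kips.
Bearing (0.25 in plate, F_u = 65 ksi): end bolts L_c = 1.25 − 0.6875/2 = 0.90625, R_n = min(1.2×0.90625×0.25×65, 2.4×0.625×0.25×65) = 17.672 kips/bolt; interior L_c = 2.375 − 0.6875 = 1.6875, R_n = 24.375 kips/bolt. φR_n = 0.75 × (3×17.672 + 3×24.375) = 94.6 kips.
Tension rupture (net): A_n = (8.3125 − 3×0.75)×0.25 = 1.5156 in² (U = 1.0, A_e = A_n). φR_n = 0.75 × 65 × 1.5156 = 73.9 kips.
Block shear: shear path 2×[1.25+1×2.375] = 2×3.625 in, A_gv = 1.8125, A_nv = 2×(3.625 − 1.5×0.75)×0.25 = 1.25 in²; tension across gage: (3.875 − 2×0.75)×0.25 = 0.59375 in². R_n = min(0.6×65×1.25, 0.6×50×1.8125) + 1.0×65×0.59375 = min(48.75, 54.375) + 38.594 = 87.344 kips. φR_n = 0.75 × 87.344 = 65.5 kips.
Tension yield (gross): A_g = 8.3125×0.25 = 2.0781 in². φR_n = 0.90 × 50 × 2.0781 = 93.5 kips.
Governing: min(231.9, 94.6, 73.9, 65.5, 93.5) = 65.5 kips → block shear.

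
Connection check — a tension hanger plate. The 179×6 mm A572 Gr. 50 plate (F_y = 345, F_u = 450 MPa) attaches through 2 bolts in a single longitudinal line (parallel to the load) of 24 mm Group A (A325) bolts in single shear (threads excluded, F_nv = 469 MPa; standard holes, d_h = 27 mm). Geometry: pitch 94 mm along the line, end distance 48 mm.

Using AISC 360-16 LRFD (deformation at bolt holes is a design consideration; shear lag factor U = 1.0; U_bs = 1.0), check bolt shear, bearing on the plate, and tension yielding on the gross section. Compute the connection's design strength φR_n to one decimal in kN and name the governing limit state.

Bolt shear: A_b = π(24)²/4 = 452.39 mm². φR_n = 0.75 × 469 × 452.39 × 2 × 1 = 318.3 kN.
Bearing (6 mm plate, F_u = 450 MPa): end bolts L_c = 48 − 27/2 = 34.5, R_n = min(1.2×34.5×6×450, 2.4×24×6×450) = 111.78 kN/bolt; interior L_c = 94 − 27 = 67, R_n = 155.52 kN/bolt. φR_n = 0.75 × (1×111.78 + 1×155.52) = 200.5 kN.
Tension yield (gross): A_g = 179×6 = 1074 mm². φR_n = 0.90 × 345 × 1074 = 333.5 kN.
Governing: min(318.3, 200.5, 333.5) = 200.5 kN → bearing.

200.5 kN (bearing governs)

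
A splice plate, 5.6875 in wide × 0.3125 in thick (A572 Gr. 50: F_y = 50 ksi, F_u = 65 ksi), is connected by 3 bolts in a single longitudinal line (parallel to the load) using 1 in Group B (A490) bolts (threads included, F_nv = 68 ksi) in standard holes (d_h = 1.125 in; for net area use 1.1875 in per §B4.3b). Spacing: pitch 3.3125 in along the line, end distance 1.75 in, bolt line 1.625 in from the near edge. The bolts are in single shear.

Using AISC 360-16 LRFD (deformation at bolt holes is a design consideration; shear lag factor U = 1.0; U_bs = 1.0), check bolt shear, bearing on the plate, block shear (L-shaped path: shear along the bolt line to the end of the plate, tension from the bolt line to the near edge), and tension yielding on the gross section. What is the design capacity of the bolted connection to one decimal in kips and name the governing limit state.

65.1 kips (block shear governs)

Bolt shear: A_b = π(1)²/4 = 0.7854 in². φR_n = 0.75 × 68 × 0.7854 × 3 × 1 = 120.2 kips.
Bearing (0.3125 in plate, F_u = 65 ksi): end bolts L_c = 1.75 − 1.125/2 = 1.1875, R_n = min(1.2×1.1875×0.3125×65, 2.4×1×0.3125×65) = 28.945 kips/bolt; interior L_c = 3.3125 − 1.125 = 2.1875, R_n = 48.75 kips/bolt. φR_n = 0.75 × (1×28.945 + 2×48.75) = 94.8 kips.
Block shear: shear path 1×[1.75+2×3.3125] = 1×8.375 in, A_gv = 2.6172, A_nv = 1×(8.375 − 2.5×1.1875)×0.3125 = 1.6895 in²; tension to near edge: (1.625 − 0.5×1.1875)×0.3125 = 0.32227 in². R_n = min(0.6×65×1.6895, 0.6×50×2.6172) + 1.0×65×0.32227 = min(65.891, 78.516) + 20.948 = 86.839 kips. φR_n = 0.75 × 86.839 = 65.1 kips.
Tension yield (gross): A_g = 5.6875×0.3125 = 1.7773 in². φR_n = 0.90 × 50 × 1.7773 = 80.0 kips.
Governing: min(120.2, 94.8, 65.1, 80.0) = 65.1 kips → block shear.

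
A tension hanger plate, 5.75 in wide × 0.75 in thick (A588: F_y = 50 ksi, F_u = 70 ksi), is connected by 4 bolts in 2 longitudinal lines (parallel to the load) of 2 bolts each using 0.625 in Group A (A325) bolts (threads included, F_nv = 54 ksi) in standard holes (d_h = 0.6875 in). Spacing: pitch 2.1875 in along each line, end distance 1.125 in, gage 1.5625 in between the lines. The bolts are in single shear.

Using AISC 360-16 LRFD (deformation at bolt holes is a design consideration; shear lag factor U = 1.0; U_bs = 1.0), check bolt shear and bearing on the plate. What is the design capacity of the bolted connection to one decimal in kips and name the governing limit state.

Bolt shear: A_b = π(0.625)²/4 = 0.3068 in². φR_n = 0.75 × 54 × 0.3068 × 4 × 1 = 49.7 kips.
Bearing (0.75 in plate, F_u = 70 ksi): end bolts L_c = 1.125 − 0.6875/2 = 0.78125, R_n = min(1.2×0.78125×0.75×70, 2.4×0.625×0.75×70) = 49.219 kips/bolt; interior L_c = 2.1875 − 0.6875 = 1.5, R_n = 78.75 kips/bolt. φR_n = 0.75 × (2×49.219 + 2×78.75) = 192.0 kips.
Governing: min(49.7, 192.0) = 49.7 kips → bolt shear.

49.7 kips (bolt shear governs)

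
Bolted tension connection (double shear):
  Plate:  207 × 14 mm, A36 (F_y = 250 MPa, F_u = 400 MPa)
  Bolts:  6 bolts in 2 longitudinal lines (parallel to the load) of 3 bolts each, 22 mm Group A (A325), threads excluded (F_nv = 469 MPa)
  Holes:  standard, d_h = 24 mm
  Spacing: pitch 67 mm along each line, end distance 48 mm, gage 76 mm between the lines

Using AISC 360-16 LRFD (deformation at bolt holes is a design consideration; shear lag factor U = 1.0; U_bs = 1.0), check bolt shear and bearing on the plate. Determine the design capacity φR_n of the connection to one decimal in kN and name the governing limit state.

Bolt shear: A_b = π(22)²/4 = 380.13 mm². φR_n = 0.75 × 469 × 380.13 × 6 × 2 = 1604.5 kN.
Bearing (14 mm plate, F_u = 400 MPa): end bolts L_c = 48 − 24/2 = 36, R_n = min(1.2×36×14×400, 2.4×22×14×400) = 241.92 kN/bolt; interior L_c = 67 − 24 = 43, R_n = 288.96 kN/bolt. φR_n = 0.75 × (2×241.92 + 4×288.96) = 1229.8 kN.
Governing: min(1604.5, 1229.8) = 1229.8 kN → bearing.

1229.8 kN (bearing governs)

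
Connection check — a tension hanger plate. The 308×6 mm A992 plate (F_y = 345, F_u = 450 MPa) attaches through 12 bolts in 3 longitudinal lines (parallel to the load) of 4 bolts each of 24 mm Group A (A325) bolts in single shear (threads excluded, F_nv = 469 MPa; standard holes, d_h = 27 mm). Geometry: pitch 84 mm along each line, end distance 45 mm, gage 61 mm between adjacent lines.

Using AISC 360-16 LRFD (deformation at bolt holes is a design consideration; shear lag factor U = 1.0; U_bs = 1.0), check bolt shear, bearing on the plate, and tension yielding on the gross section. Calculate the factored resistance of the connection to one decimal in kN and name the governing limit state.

Bolt shear: A_b = π(24)²/4 = 452.39 mm². φR_n = 0.75 × 469 × 452.39 × 12 × 1 = 1909.5 kN.
Bearing (6 mm plate, F_u = 450 MPa): end bolts L_c = 45 − 27/2 = 31.5, R_n = min(1.2×31.5×6×450, 2.4×24×6×450) = 102.06 kN/bolt; interior L_c = 84 − 27 = 57, R_n = 155.52 kN/bolt. φR_n = 0.75 × (3×102.06 + 9×155.52) = 1279.4 kN.
Tension yield (gross): A_g = 308×6 = 1848 mm². φR_n = 0.90 × 345 × 1848 = 573.8 kN.
Governing: min(1909.5, 1279.4, 573.8) = 573.8 kN → gross-section yield.

573.8 kN (gross-section yield governs)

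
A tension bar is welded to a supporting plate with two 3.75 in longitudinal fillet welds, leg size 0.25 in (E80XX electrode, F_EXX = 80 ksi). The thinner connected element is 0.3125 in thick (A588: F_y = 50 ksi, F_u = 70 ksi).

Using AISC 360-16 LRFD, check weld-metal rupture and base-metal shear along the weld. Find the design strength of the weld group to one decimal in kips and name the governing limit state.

Weld metal: throat = 0.707×0.25 = 0.17675 in, L = 2×3.75 = 7.5 in. φR_n = 0.75 × 0.6 × 80 × 0.17675 × 7.5 = 47.7 kips.
Base metal shear (0.3125 in plate): yield φR_n = 1.0×0.6×50×0.3125×7.5 = 70.3 kips; rupture φR_n = 0.75×0.6×70×0.3125×7.5 = 73.8 kips; take 70.3 kips (yield).
Governing: min(47.7, 70.3) = 47.7 kips → weld metal.

47.7 kips (weld metal governs)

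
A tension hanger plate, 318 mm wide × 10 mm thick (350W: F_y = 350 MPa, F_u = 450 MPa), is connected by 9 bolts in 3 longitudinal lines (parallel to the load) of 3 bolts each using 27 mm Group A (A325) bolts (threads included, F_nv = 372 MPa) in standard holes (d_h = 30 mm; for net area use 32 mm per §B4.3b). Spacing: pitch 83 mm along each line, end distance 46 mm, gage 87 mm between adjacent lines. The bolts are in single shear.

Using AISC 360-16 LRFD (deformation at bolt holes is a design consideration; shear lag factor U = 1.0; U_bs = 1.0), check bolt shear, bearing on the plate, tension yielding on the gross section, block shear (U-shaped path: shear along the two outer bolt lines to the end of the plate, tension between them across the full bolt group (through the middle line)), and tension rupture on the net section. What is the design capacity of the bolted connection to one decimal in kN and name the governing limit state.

Bolt shear: A_b = π(27)²/4 = 572.56 mm². φR_n = 0.75 × 372 × 572.56 × 9 × 1 = 1437.7 kN.
Bearing (10 mm plate, F_u = 450 MPa): end bolts L_c = 46 − 30/2 = 31, R_n = min(1.2×31×10×450, 2.4×27×10×450) = 167.4 kN/bolt; interior L_c = 83 − 30 = 53, R_n = 286.2 kN/bolt. φR_n = 0.75 × (3×167.4 + 6×286.2) = 1664.6 kN.
Tension yield (gross): A_g = 318×10 = 3180 mm². φR_n = 0.90 × 350 × 3180 = 1001.7 kN.
Block shear: shear path 2×[46+2×83] = 2×212 mm, A_gv = 4240, A_nv = 2×(212 − 2.5×32)×10 = 2640 mm²; tension across gage: (174 − 2×32)×10 = 1100 mm². R_n = min(0.6×450×2640, 0.6×350×4240) + 1.0×450×1100 = min(712.8, 890.4) + 495 = 1207.8 kN. φR_n = 0.75 × 1207.8 = 905.9 kN.
Tension rupture (net): A_n = (318 − 3×32)×10 = 2220 mm² (U = 1.0, A_e = A_n). φR_n = 0.75 × 450 × 2220 = 749.3 kN.
Governing: min(1437.7, 1664.6, 1001.7, 905.9, 749.3) = 749.3 kN → net-section rupture.

749.3 kN (net-section rupture governs)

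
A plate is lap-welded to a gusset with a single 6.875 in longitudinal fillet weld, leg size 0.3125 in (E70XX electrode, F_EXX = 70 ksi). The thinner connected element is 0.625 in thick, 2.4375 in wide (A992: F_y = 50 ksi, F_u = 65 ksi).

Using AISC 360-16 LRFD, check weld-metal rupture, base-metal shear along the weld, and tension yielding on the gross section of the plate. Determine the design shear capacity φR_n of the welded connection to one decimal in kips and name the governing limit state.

47.8 kips (weld metal governs)

Weld metal: throat = 0.707×0.3125 = 0.22094 in, L = 6.875 in. φR_n = 0.75 × 0.6 × 70 × 0.22094 × 6.875 = 47.8 kips.
Base metal shear (0.625 in plate): yield φR_n = 1.0×0.6×50×0.625×6.875 = 128.9 kips; rupture φR_n = 0.75×0.6×65×0.625×6.875 = 125.7 kips; take 125.7 kips (rupture).
Tension yield (gross): A_g = 2.4375×0.625 = 1.5234 in². φR_n = 0.90 × 50 × 1.5234 = 68.6 kips.
Governing: min(47.8, 125.7, 68.6) = 47.8 kips → weld metal.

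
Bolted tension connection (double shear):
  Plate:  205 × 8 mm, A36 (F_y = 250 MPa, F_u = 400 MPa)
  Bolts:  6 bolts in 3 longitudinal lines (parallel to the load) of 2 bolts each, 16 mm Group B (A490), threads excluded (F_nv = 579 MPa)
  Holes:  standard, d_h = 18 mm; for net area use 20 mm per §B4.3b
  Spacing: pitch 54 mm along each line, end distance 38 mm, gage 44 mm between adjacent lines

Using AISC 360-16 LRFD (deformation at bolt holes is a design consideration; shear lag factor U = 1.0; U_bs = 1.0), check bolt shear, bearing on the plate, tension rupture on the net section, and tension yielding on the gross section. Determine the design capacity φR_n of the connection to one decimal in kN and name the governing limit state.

348.0 kN (net-section rupture governs)

Bolt shear: A_b = π(16)²/4 = 201.06 mm². φR_n = 0.75 × 579 × 201.06 × 6 × 2 = 1047.7 kN.
Bearing (8 mm plate, F_u = 400 MPa): end bolts L_c = 38 − 18/2 = 29, R_n = min(1.2×29×8×400, 2.4×16×8×400) = 111.36 kN/bolt; interior L_c = 54 − 18 = 36, R_n = 122.88 kN/bolt. φR_n = 0.75 × (3×111.36 + 3×122.88) = 527.0 kN.
Tension rupture (net): A_n = (205 − 3×20)×8 = 1160 mm² (U = 1.0, A_e = A_n). φR_n = 0.75 × 400 × 1160 = 348.0 kN.
Tension yield (gross): A_g = 205×8 = 1640 mm². φR_n = 0.90 × 250 × 1640 = 369.0 kN.
Governing: min(1047.7, 527.0, 348.0, 369.0) = 348.0 kN → net-section rupture.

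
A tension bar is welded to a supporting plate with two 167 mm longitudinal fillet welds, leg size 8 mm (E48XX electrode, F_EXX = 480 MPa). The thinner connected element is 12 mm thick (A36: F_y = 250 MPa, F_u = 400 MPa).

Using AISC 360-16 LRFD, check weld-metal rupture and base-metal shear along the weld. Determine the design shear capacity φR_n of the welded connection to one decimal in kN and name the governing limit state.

408.0 kN (weld metal governs)

Weld metal: throat = 0.707×8 = 5.656 mm, L = 2×167 = 334 mm. φR_n = 0.75 × 0.6 × 480 × 5.656 × 334 = 408.0 kN.
Base metal shear (12 mm plate): yield φR_n = 1.0×0.6×250×12×334 = 601.2 kN; rupture φR_n = 0.75×0.6×400×12×334 = 721.4 kN; take 601.2 kN (yield).
Governing: min(408.0, 601.2) = 408.0 kN → weld metal.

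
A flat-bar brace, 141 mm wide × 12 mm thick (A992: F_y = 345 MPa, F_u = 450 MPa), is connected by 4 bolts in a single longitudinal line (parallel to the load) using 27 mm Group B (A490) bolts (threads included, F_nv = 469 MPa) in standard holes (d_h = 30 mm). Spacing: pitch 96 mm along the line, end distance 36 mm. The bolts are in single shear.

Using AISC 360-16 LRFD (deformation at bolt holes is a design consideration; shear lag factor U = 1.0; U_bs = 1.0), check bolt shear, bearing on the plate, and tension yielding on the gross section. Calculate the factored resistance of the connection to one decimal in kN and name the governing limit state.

525.4 kN (gross-section yield governs)

Bolt shear: A_b = π(27)²/4 = 572.56 mm². φR_n = 0.75 × 469 × 572.56 × 4 × 1 = 805.6 kN.
Bearing (12 mm plate, F_u = 450 MPa): end bolts L_c = 36 − 30/2 = 21, R_n = min(1.2×21×12×450, 2.4×27×12×450) = 136.08 kN/bolt; interior L_c = 96 − 30 = 66, R_n = 349.92 kN/bolt. φR_n = 0.75 × (1×136.08 + 3×349.92) = 889.4 kN.
Tension yield (gross): A_g = 141×12 = 1692 mm². φR_n = 0.90 × 345 × 1692 = 525.4 kN.
Governing: min(805.6, 889.4, 525.4) = 525.4 kN → gross-section yield.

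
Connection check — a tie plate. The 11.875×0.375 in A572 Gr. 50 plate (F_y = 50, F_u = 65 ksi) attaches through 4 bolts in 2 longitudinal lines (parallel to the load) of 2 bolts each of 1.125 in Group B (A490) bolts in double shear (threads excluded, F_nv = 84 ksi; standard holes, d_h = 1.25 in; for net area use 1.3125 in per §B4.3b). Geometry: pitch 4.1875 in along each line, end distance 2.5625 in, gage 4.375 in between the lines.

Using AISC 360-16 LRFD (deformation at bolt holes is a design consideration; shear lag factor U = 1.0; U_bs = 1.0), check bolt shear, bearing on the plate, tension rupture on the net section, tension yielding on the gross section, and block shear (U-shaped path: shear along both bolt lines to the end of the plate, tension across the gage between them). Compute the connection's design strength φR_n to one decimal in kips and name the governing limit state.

Bolt shear: A_b = π(1.125)²/4 = 0.99402 in². φR_n = 0.75 × 84 × 0.99402 × 4 × 2 = 501.0 kips.
Bearing (0.375 in plate, F_u = 65 ksi): end bolts L_c = 2.5625 − 1.25/2 = 1.9375, R_n = min(1.2×1.9375×0.375×65, 2.4×1.125×0.375×65) = 56.672 kips/bolt; interior L_c = 4.1875 − 1.25 = 2.9375, R_n = 65.813 kips/bolt. φR_n = 0.75 × (2×56.672 + 2×65.813) = 183.7 kips.
Tension rupture (net): A_n = (11.875 − 2×1.3125)×0.375 = 3.4688 in² (U = 1.0, A_e = A_n). φR_n = 0.75 × 65 × 3.4688 = 169.1 kips.
Tension yield (gross): A_g = 11.875×0.375 = 4.4531 in². φR_n = 0.90 × 50 × 4.4531 = 200.4 kips.
Block shear: shear path 2×[2.5625+1×4.1875] = 2×6.75 in, A_gv = 5.0625, A_nv = 2×(6.75 − 1.5×1.3125)×0.375 = 3.5859 in²; tension across gage: (4.375 − 1×1.3125)×0.375 = 1.1484 in². R_n = min(0.6×65×3.5859, 0.6×50×5.0625) + 1.0×65×1.1484 = min(139.85, 151.88) + 74.646 = 214.5 kips. φR_n = 0.75 × 214.5 = 160.9 kips.
Governing: min(501.0, 183.7, 169.1, 200.4, 160.9) = 160.9 kips → block shear.

160.9 kips (block shear governs)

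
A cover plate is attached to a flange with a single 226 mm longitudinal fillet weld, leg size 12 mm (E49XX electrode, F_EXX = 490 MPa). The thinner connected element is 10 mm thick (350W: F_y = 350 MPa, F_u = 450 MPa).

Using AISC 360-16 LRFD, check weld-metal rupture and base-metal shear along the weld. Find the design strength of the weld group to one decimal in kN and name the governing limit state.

Weld metal: throat = 0.707×12 = 8.484 mm, L = 226 mm. φR_n = 0.75 × 0.6 × 490 × 8.484 × 226 = 422.8 kN.
Base metal shear (10 mm plate): yield φR_n = 1.0×0.6×350×10×226 = 474.6 kN; rupture φR_n = 0.75×0.6×450×10×226 = 457.7 kN; take 457.7 kN (rupture).
Governing: min(422.8, 457.7) = 422.8 kN → weld metal.

422.8 kN (weld metal governs)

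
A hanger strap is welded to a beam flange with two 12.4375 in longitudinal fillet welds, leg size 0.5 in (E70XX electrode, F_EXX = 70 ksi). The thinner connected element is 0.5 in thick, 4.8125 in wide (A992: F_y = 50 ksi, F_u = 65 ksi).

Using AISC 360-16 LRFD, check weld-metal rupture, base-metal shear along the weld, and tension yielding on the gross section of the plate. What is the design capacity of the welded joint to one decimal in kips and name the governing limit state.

108.3 kips (gross-section yield governs)

Weld metal: throat = 0.707×0.5 = 0.3535 in, L = 2×12.4375 = 24.875 in. φR_n = 0.75 × 0.6 × 70 × 0.3535 × 24.875 = 277.0 kips.
Base metal shear (0.5 in plate): yield φR_n = 1.0×0.6×50×0.5×24.875 = 373.1 kips; rupture φR_n = 0.75×0.6×65×0.5×24.875 = 363.8 kips; take 363.8 kips (rupture).
Tension yield (gross): A_g = 4.8125×0.5 = 2.4063 in². φR_n = 0.90 × 50 × 2.4063 = 108.3 kips.
Governing: min(277.0, 363.8, 108.3) = 108.3 kips → gross-section yield.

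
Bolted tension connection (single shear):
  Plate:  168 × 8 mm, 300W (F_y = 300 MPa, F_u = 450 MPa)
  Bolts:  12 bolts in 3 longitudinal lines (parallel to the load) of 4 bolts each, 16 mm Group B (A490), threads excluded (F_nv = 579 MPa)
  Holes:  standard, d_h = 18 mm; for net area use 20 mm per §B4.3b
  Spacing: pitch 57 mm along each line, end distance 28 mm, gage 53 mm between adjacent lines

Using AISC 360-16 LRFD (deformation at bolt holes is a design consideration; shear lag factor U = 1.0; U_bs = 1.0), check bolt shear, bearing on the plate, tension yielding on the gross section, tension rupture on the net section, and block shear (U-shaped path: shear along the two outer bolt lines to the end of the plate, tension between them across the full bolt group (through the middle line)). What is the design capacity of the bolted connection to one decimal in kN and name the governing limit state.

291.6 kN (net-section rupture governs)

Bolt shear: A_b = π(16)²/4 = 201.06 mm². φR_n = 0.75 × 579 × 201.06 × 12 × 1 = 1047.7 kN.
Bearing (8 mm plate, F_u = 450 MPa): end bolts L_c = 28 − 18/2 = 19, R_n = min(1.2×19×8×450, 2.4×16×8×450) = 82.08 kN/bolt; interior L_c = 57 − 18 = 39, R_n = 138.24 kN/bolt. φR_n = 0.75 × (3×82.08 + 9×138.24) = 1117.8 kN.
Tension yield (gross): A_g = 168×8 = 1344 mm². φR_n = 0.90 × 300 × 1344 = 362.9 kN.
Tension rupture (net): A_n = (168 − 3×20)×8 = 864 mm² (U = 1.0, A_e = A_n). φR_n = 0.75 × 450 × 864 = 291.6 kN.
Block shear: shear path 2×[28+3×57] = 2×199 mm, A_gv = 3184, A_nv = 2×(199 − 3.5×20)×8 = 2064 mm²; tension across gage: (106 − 2×20)×8 = 528 mm². R_n = min(0.6×450×2064, 0.6×300×3184) + 1.0×450×528 = min(557.28, 573.12) + 237.6 = 794.88 kN. φR_n = 0.75 × 794.88 = 596.2 kN.
Governing: min(1047.7, 1117.8, 362.9, 291.6, 596.2) = 291.6 kN → net-section rupture.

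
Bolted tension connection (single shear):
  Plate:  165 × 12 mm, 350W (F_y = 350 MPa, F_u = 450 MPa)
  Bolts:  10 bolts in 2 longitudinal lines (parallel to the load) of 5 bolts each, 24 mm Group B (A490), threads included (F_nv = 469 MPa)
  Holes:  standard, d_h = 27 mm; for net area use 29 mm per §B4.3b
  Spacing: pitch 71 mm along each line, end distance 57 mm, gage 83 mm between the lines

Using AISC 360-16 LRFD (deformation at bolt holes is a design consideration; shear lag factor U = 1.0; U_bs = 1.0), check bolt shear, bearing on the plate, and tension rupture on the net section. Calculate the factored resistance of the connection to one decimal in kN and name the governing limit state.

Bolt shear: A_b = π(24)²/4 = 452.39 mm². φR_n = 0.75 × 469 × 452.39 × 10 × 1 = 1591.3 kN.
Bearing (12 mm plate, F_u = 450 MPa): end bolts L_c = 57 − 27/2 = 43.5, R_n = min(1.2×43.5×12×450, 2.4×24×12×450) = 281.88 kN/bolt; interior L_c = 71 − 27 = 44, R_n = 285.12 kN/bolt. φR_n = 0.75 × (2×281.88 + 8×285.12) = 2133.5 kN.
Tension rupture (net): A_n = (165 − 2×29)×12 = 1284 mm² (U = 1.0, A_e = A_n). φR_n = 0.75 × 450 × 1284 = 433.4 kN.
Governing: min(1591.3, 2133.5, 433.4) = 433.4 kN → net-section rupture.

433.4 kN (net-section rupture governs)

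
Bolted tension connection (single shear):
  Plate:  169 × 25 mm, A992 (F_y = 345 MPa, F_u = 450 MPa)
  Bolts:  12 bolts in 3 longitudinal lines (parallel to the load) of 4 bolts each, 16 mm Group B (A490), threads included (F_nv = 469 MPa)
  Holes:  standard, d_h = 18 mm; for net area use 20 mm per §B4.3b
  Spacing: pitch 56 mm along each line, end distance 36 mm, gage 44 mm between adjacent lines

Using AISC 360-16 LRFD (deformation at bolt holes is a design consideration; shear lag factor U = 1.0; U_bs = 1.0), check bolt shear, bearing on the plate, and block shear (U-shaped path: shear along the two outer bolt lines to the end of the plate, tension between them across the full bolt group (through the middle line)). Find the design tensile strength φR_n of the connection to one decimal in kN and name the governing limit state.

848.7 kN (bolt shear governs)

Bolt shear: A_b = π(16)²/4 = 201.06 mm². φR_n = 0.75 × 469 × 201.06 × 12 × 1 = 848.7 kN.
Bearing (25 mm plate, F_u = 450 MPa): end bolts L_c = 36 − 18/2 = 27, R_n = min(1.2×27×25×450, 2.4×16×25×450) = 364.5 kN/bolt; interior L_c = 56 − 18 = 38, R_n = 432 kN/bolt. φR_n = 0.75 × (3×364.5 + 9×432) = 3736.1 kN.
Block shear: shear path 2×[36+3×56] = 2×204 mm, A_gv = 10200, A_nv = 2×(204 − 3.5×20)×25 = 6700 mm²; tension across gage: (88 − 2×20)×25 = 1200 mm². R_n = min(0.6×450×6700, 0.6×345×10200) + 1.0×450×1200 = min(1809, 2111.4) + 540 = 2349 kN. φR_n = 0.75 × 2349 = 1761.8 kN.
Governing: min(848.7, 3736.1, 1761.8) = 848.7 kN → bolt shear.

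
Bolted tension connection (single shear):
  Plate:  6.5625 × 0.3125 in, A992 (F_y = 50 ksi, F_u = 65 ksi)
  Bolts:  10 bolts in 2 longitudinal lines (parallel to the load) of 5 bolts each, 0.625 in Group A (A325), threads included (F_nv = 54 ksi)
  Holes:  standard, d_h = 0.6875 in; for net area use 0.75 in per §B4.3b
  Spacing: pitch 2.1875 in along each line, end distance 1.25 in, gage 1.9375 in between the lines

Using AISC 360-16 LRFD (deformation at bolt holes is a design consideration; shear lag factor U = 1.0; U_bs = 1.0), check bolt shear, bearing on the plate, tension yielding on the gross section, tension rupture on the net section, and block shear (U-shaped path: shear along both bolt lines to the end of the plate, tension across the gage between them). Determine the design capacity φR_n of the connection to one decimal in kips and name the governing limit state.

Bolt shear: A_b = π(0.625)²/4 = 0.3068 in². φR_n = 0.75 × 54 × 0.3068 × 10 × 1 = 124.3 kips.
Bearing (0.3125 in plate, F_u = 65 ksi): end bolts L_c = 1.25 − 0.6875/2 = 0.90625, R_n = min(1.2×0.90625×0.3125×65, 2.4×0.625×0.3125×65) = 22.09 kips/bolt; interior L_c = 2.1875 − 0.6875 = 1.5, R_n = 30.469 kips/bolt. φR_n = 0.75 × (2×22.09 + 8×30.469) = 215.9 kips.
Tension yield (gross): A_g = 6.5625×0.3125 = 2.0508 in². φR_n = 0.90 × 50 × 2.0508 = 92.3 kips.
Tension rupture (net): A_n = (6.5625 − 2×0.75)×0.3125 = 1.582 in² (U = 1.0, A_e = A_n). φR_n = 0.75 × 65 × 1.582 = 77.1 kips.
Block shear: shear path 2×[1.25+4×2.1875] = 2×10 in, A_gv = 6.25, A_nv = 2×(10 − 4.5×0.75)×0.3125 = 4.1406 in²; tension across gage: (1.9375 − 1×0.75)×0.3125 = 0.37109 in². R_n = min(0.6×65×4.1406, 0.6×50×6.25) + 1.0×65×0.37109 = min(161.48, 187.5) + 24.121 = 185.6 kips. φR_n = 0.75 × 185.6 = 139.2 kips.
Governing: min(124.3, 215.9, 92.3, 77.1, 139.2) = 77.1 kips → net-section rupture.

77.1 kips (net-section rupture governs)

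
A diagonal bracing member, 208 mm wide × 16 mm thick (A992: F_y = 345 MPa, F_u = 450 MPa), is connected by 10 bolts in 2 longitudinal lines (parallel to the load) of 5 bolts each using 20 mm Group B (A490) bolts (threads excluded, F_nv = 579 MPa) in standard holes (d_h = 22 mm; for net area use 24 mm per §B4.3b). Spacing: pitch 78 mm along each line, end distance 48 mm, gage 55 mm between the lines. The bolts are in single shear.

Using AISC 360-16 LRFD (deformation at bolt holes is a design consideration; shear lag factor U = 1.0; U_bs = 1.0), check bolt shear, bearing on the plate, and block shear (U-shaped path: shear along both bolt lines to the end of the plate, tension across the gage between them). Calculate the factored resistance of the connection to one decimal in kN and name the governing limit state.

1364.2 kN (bolt shear governs)

Bolt shear: A_b = π(20)²/4 = 314.16 mm². φR_n = 0.75 × 579 × 314.16 × 10 × 1 = 1364.2 kN.
Bearing (16 mm plate, F_u = 450 MPa): end bolts L_c = 48 − 22/2 = 37, R_n = min(1.2×37×16×450, 2.4×20×16×450) = 319.68 kN/bolt; interior L_c = 78 − 22 = 56, R_n = 345.6 kN/bolt. φR_n = 0.75 × (2×319.68 + 8×345.6) = 2553.1 kN.
Block shear: shear path 2×[48+4×78] = 2×360 mm, A_gv = 11520, A_nv = 2×(360 − 4.5×24)×16 = 8064 mm²; tension across gage: (55 − 1×24)×16 = 496 mm². R_n = min(0.6×450×8064, 0.6×345×11520) + 1.0×450×496 = min(2177.3, 2384.6) + 223.2 = 2400.5 kN. φR_n = 0.75 × 2400.5 = 1800.4 kN.
Governing: min(1364.2, 2553.1, 1800.4) = 1364.2 kN → bolt shear.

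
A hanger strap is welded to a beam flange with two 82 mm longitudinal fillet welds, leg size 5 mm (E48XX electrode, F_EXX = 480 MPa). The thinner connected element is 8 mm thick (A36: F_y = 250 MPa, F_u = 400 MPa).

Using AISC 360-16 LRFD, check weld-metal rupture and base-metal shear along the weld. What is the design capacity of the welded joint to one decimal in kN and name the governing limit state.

Weld metal: throat = 0.707×5 = 3.535 mm, L = 2×82 = 164 mm. φR_n = 0.75 × 0.6 × 480 × 3.535 × 164 = 125.2 kN.
Base metal shear (8 mm plate): yield φR_n = 1.0×0.6×250×8×164 = 196.8 kN; rupture φR_n = 0.75×0.6×400×8×164 = 236.2 kN; take 196.8 kN (yield).
Governing: min(125.2, 196.8) = 125.2 kN → weld metal.

125.2 kN (weld metal governs)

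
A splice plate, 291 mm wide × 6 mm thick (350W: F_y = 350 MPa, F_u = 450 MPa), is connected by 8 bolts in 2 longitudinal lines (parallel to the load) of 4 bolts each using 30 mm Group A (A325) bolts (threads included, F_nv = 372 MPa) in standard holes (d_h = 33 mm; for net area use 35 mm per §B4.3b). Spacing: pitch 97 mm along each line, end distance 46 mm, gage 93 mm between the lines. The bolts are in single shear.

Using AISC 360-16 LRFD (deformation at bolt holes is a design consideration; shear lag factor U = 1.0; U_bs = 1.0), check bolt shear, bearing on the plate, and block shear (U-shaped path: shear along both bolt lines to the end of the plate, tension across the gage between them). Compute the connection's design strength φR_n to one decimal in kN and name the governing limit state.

638.7 kN (block shear governs)

Bolt shear: A_b = π(30)²/4 = 706.86 mm². φR_n = 0.75 × 372 × 706.86 × 8 × 1 = 1577.7 kN.
Bearing (6 mm plate, F_u = 450 MPa): end bolts L_c = 46 − 33/2 = 29.5, R_n = min(1.2×29.5×6×450, 2.4×30×6×450) = 95.58 kN/bolt; interior L_c = 97 − 33 = 64, R_n = 194.4 kN/bolt. φR_n = 0.75 × (2×95.58 + 6×194.4) = 1018.2 kN.
Block shear: shear path 2×[46+3×97] = 2×337 mm, A_gv = 4044, A_nv = 2×(337 − 3.5×35)×6 = 2574 mm²; tension across gage: (93 − 1×35)×6 = 348 mm². R_n = min(0.6×450×2574, 0.6×350×4044) + 1.0×450×348 = min(694.98, 849.24) + 156.6 = 851.58 kN. φR_n = 0.75 × 851.58 = 638.7 kN.
Governing: min(1577.7, 1018.2, 638.7) = 638.7 kN → block shear.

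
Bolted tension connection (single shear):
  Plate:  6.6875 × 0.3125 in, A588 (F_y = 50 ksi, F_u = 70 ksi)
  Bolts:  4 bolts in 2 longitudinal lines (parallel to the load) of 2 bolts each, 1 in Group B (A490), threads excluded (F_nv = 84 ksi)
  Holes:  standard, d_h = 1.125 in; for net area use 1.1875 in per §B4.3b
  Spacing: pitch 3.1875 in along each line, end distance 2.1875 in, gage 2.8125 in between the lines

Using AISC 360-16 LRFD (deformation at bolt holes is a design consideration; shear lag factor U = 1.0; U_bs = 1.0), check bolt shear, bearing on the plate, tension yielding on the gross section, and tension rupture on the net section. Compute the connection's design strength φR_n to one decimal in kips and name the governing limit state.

Bolt shear: A_b = π(1)²/4 = 0.7854 in². φR_n = 0.75 × 84 × 0.7854 × 4 × 1 = 197.9 kips.
Bearing (0.3125 in plate, F_u = 70 ksi): end bolts L_c = 2.1875 − 1.125/2 = 1.625, R_n = min(1.2×1.625×0.3125×70, 2.4×1×0.3125×70) = 42.656 kips/bolt; interior L_c = 3.1875 − 1.125 = 2.0625, R_n = 52.5 kips/bolt. φR_n = 0.75 × (2×42.656 + 2×52.5) = 142.7 kips.
Tension yield (gross): A_g = 6.6875×0.3125 = 2.0898 in². φR_n = 0.90 × 50 × 2.0898 = 94.0 kips.
Tension rupture (net): A_n = (6.6875 − 2×1.1875)×0.3125 = 1.3477 in² (U = 1.0, A_e = A_n). φR_n = 0.75 × 70 × 1.3477 = 70.8 kips.
Governing: min(197.9, 142.7, 94.0, 70.8) = 70.8 kips → net-section rupture.

70.8 kips (net-section rupture governs)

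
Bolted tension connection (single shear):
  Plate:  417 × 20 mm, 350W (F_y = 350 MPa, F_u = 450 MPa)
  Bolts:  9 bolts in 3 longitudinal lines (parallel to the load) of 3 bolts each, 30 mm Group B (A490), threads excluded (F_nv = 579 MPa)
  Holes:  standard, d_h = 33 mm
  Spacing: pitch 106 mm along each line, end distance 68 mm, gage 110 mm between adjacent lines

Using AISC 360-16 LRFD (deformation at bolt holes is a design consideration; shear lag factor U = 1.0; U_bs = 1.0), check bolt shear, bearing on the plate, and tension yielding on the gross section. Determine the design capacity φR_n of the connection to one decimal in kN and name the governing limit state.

Bolt shear: A_b = π(30)²/4 = 706.86 mm². φR_n = 0.75 × 579 × 706.86 × 9 × 1 = 2762.6 kN.
Bearing (20 mm plate, F_u = 450 MPa): end bolts L_c = 68 − 33/2 = 51.5, R_n = min(1.2×51.5×20×450, 2.4×30×20×450) = 556.2 kN/bolt; interior L_c = 106 − 33 = 73, R_n = 648 kN/bolt. φR_n = 0.75 × (3×556.2 + 6×648) = 4167.5 kN.
Tension yield (gross): A_g = 417×20 = 8340 mm². φR_n = 0.90 × 350 × 8340 = 2627.1 kN.
Governing: min(2762.6, 4167.5, 2627.1) = 2627.1 kN → gross-section yield.

2627.1 kN (gross-section yield governs)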